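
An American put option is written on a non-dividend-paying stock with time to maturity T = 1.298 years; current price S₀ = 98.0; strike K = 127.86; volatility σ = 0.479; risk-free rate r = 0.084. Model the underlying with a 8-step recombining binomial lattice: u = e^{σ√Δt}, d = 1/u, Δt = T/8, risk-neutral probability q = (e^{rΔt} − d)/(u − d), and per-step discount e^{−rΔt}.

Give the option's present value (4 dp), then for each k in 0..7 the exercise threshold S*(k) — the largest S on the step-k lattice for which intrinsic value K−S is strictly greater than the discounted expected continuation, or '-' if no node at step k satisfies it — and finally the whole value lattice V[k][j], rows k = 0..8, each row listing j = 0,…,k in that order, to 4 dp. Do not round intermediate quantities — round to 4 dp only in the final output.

Δt=0.16225, u=1.21281, d=0.82453, q=0.48725, disc=e^(-rΔt)=0.98646
k=8 terminal: V=max(K-S,0) → 106.9249 97.0662 82.5650 61.2348 29.8600 0.0000 0.0000 0.0000 0.0000
k=7: j=0 S=25.3904 intr=102.4696 cont=100.7388 V=102.4696[EX]; j=1 S=37.3471 intr=90.5129 cont=88.7821 V=90.5129[EX]; j=2 S=54.9344 intr=72.9256 cont=71.1948 V=72.9256[EX]; j=3 S=80.8039 intr=47.0561 cont=45.3253 V=47.0561[EX]; j=4 S=118.8557 intr=9.0043 cont=15.1033 V=15.1033[hold]; j=5 S=174.8267 intr=0.0000 cont=0.0000 V=0.0000[hold]; j=6 S=257.1552 intr=0.0000 cont=0.0000 V=0.0000[hold]; j=7 S=378.2536 intr=0.0000 cont=0.0000 V=0.0000[hold]  S*(7)=80.8039
k=6: j=0 S=30.7938 intr=97.0662 cont=95.3354 V=97.0662[EX]; j=1 S=45.2950 intr=82.5650 cont=80.8342 V=82.5650[EX]; j=2 S=66.6252 intr=61.2348 cont=59.5040 V=61.2348[EX]; j=3 S=98.0000 intr=29.8600 cont=31.0608 V=31.0608[hold]; j=4 S=144.1497 intr=0.0000 cont=7.6393 V=7.6393[hold]; j=5 S=212.0320 intr=0.0000 cont=0.0000 V=0.0000[hold]; j=6 S=311.8812 intr=0.0000 cont=0.0000 V=0.0000[hold]  S*(6)=66.6252
k=5: j=0 S=37.3471 intr=90.5129 cont=88.7821 V=90.5129[EX]; j=1 S=54.9344 intr=72.9256 cont=71.1948 V=72.9256[EX]; j=2 S=80.8039 intr=47.0561 cont=45.9025 V=47.0561[EX]; j=3 S=118.8557 intr=9.0043 cont=19.3826 V=19.3826[hold]; j=4 S=174.8267 intr=0.0000 cont=3.8640 V=3.8640[hold]; j=5 S=257.1552 intr=0.0000 cont=0.0000 V=0.0000[hold]  S*(5)=80.8039
k=4: j=0 S=45.2950 intr=82.5650 cont=80.8342 V=82.5650[EX]; j=1 S=66.6252 intr=61.2348 cont=59.5040 V=61.2348[EX]; j=2 S=98.0000 intr=29.8600 cont=33.1176 V=33.1176[hold]; j=3 S=144.1497 intr=0.0000 cont=11.6611 V=11.6611[hold]; j=4 S=212.0320 intr=0.0000 cont=1.9544 V=1.9544[hold]  S*(4)=66.6252
k=3: j=0 S=54.9344 intr=72.9256 cont=71.1948 V=72.9256[EX]; j=1 S=80.8039 intr=47.0561 cont=46.8911 V=47.0561[EX]; j=2 S=118.8557 intr=9.0043 cont=22.3561 V=22.3561[hold]; j=3 S=174.8267 intr=0.0000 cont=6.8376 V=6.8376[hold]  S*(3)=80.8039
k=2: j=0 S=66.6252 intr=61.2348 cont=59.5040 V=61.2348[EX]; j=1 S=98.0000 intr=29.8600 cont=34.5468 V=34.5468[hold]; j=2 S=144.1497 intr=0.0000 cont=14.5944 V=14.5944[hold]  S*(2)=66.6252
k=1: j=0 S=80.8039 intr=47.0561 cont=47.5781 V=47.5781[hold]; j=1 S=118.8557 intr=9.0043 cont=24.4889 V=24.4889[hold]  S*(1)=-
k=0: j=0 S=98.0000 intr=29.8600 cont=35.8360 V=35.8360[hold]  S*(0)=-

price = 35.8360
boundary = - - 66.6252 80.8039 66.6252 80.8039 66.6252 80.8039
tree:
35.8360
47.5781 24.4889
61.2348 34.5468 14.5944
72.9256 47.0561 22.3561 6.8376
82.5650 61.2348 33.1176 11.6611 1.9544
90.5129 72.9256 47.0561 19.3826 3.8640 0.0000
97.0662 82.5650 61.2348 31.0608 7.6393 0.0000 0.0000
102.4696 90.5129 72.9256 47.0561 15.1033 0.0000 0.0000 0.0000
106.9249 97.0662 82.5650 61.2348 29.8600 0.0000 0.0000 0.0000 0.0000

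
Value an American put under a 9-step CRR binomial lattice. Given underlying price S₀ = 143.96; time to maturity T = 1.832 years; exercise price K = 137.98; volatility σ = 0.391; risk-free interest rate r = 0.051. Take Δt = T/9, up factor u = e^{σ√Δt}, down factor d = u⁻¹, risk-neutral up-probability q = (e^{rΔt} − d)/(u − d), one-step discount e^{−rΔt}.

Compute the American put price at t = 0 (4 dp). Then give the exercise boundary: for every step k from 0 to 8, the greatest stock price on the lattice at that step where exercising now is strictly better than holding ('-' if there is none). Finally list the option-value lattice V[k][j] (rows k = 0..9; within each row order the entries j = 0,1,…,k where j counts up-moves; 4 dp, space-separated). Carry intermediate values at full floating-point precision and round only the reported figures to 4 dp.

params: Δt=0.20356 u=1.19292 d=0.83828 q=0.48544 e^(-rΔt)=0.98967
t_9 payoffs: 108.5544 96.1054 78.3895 53.1786 17.3018 0.0000 0.0000 0.0000 0.0000 0.0000
t_8: node(8,0) S=35.1025 payoff=102.8775 vs cont=101.4525 → 102.8775 [stop]  node(8,1) S=49.9533 payoff=88.0267 vs cont=86.6017 → 88.0267 [stop]  node(8,2) S=71.0869 payoff=66.8931 vs cont=65.4681 → 66.8931 [stop]  node(8,3) S=101.1616 payoff=36.8184 vs cont=35.3934 → 36.8184 [stop]  node(8,4) S=143.9600 payoff=0.0000 vs cont=8.8109 → 8.8109 [wait]  node(8,5) S=204.8650 payoff=0.0000 vs cont=0.0000 → 0.0000 [wait]  node(8,6) S=291.5371 payoff=0.0000 vs cont=0.0000 → 0.0000 [wait]  node(8,7) S=414.8775 payoff=0.0000 vs cont=0.0000 → 0.0000 [wait]  node(8,8) S=590.3995 payoff=0.0000 vs cont=0.0000 → 0.0000 [wait]  ⇒ S*(8)=101.1616
t_7: node(7,0) S=41.8746 payoff=96.1054 vs cont=94.6804 → 96.1054 [stop]  node(7,1) S=59.5905 payoff=78.3895 vs cont=76.9645 → 78.3895 [stop]  node(7,2) S=84.8014 payoff=53.1786 vs cont=51.7536 → 53.1786 [stop]  node(7,3) S=120.6782 payoff=17.3018 vs cont=22.9827 → 22.9827 [wait]  node(7,4) S=171.7334 payoff=0.0000 vs cont=4.4870 → 4.4870 [wait]  node(7,5) S=244.3886 payoff=0.0000 vs cont=0.0000 → 0.0000 [wait]  node(7,6) S=347.7818 payoff=0.0000 vs cont=0.0000 → 0.0000 [wait]  node(7,7) S=494.9176 payoff=0.0000 vs cont=0.0000 → 0.0000 [wait]  ⇒ S*(7)=84.8014
t_6: node(6,0) S=49.9533 payoff=88.0267 vs cont=86.6017 → 88.0267 [stop]  node(6,1) S=71.0869 payoff=66.8931 vs cont=65.4681 → 66.8931 [stop]  node(6,2) S=101.1616 payoff=36.8184 vs cont=38.1226 → 38.1226 [wait]  node(6,3) S=143.9600 payoff=0.0000 vs cont=13.8596 → 13.8596 [wait]  node(6,4) S=204.8650 payoff=0.0000 vs cont=2.2850 → 2.2850 [wait]  node(6,5) S=291.5371 payoff=0.0000 vs cont=0.0000 → 0.0000 [wait]  node(6,6) S=414.8775 payoff=0.0000 vs cont=0.0000 → 0.0000 [wait]  ⇒ S*(6)=71.0869
t_5: node(5,0) S=59.5905 payoff=78.3895 vs cont=76.9645 → 78.3895 [stop]  node(5,1) S=84.8014 payoff=53.1786 vs cont=52.3802 → 53.1786 [stop]  node(5,2) S=120.6782 payoff=17.3018 vs cont=26.0724 → 26.0724 [wait]  node(5,3) S=171.7334 payoff=0.0000 vs cont=8.1557 → 8.1557 [wait]  node(5,4) S=244.3886 payoff=0.0000 vs cont=1.1636 → 1.1636 [wait]  node(5,5) S=347.7818 payoff=0.0000 vs cont=0.0000 → 0.0000 [wait]  ⇒ S*(5)=84.8014
t_4: node(4,0) S=71.0869 payoff=66.8931 vs cont=65.4681 → 66.8931 [stop]  node(4,1) S=101.1616 payoff=36.8184 vs cont=39.6069 → 39.6069 [wait]  node(4,2) S=143.9600 payoff=0.0000 vs cont=17.1955 → 17.1955 [wait]  node(4,3) S=204.8650 payoff=0.0000 vs cont=4.7123 → 4.7123 [wait]  node(4,4) S=291.5371 payoff=0.0000 vs cont=0.5926 → 0.5926 [wait]  ⇒ S*(4)=71.0869
t_3: node(3,0) S=84.8014 payoff=53.1786 vs cont=53.0933 → 53.1786 [stop]  node(3,1) S=120.6782 payoff=17.3018 vs cont=28.4309 → 28.4309 [wait]  node(3,2) S=171.7334 payoff=0.0000 vs cont=11.0207 → 11.0207 [wait]  node(3,3) S=244.3886 payoff=0.0000 vs cont=2.6844 → 2.6844 [wait]  ⇒ S*(3)=84.8014
t_2: node(2,0) S=101.1616 payoff=36.8184 vs cont=40.7401 → 40.7401 [wait]  node(2,1) S=143.9600 payoff=0.0000 vs cont=19.7730 → 19.7730 [wait]  node(2,2) S=204.8650 payoff=0.0000 vs cont=6.9020 → 6.9020 [wait]  ⇒ S*(2)=-
t_1: node(1,0) S=120.6782 payoff=17.3018 vs cont=30.2463 → 30.2463 [wait]  node(1,1) S=171.7334 payoff=0.0000 vs cont=13.3853 → 13.3853 [wait]  ⇒ S*(1)=-
t_0: node(0,0) S=143.9600 payoff=0.0000 vs cont=21.8335 → 21.8335 [wait]  ⇒ S*(0)=-

price = 21.8335
boundary = - - - 84.8014 71.0869 84.8014 71.0869 84.8014 101.1616
tree:
21.8335
30.2463 13.3853
40.7401 19.7730 6.9020
53.1786 28.4309 11.0207 2.6844
66.8931 39.6069 17.1955 4.7123 0.5926
78.3895 53.1786 26.0724 8.1557 1.1636 0.0000
88.0267 66.8931 38.1226 13.8596 2.2850 0.0000 0.0000
96.1054 78.3895 53.1786 22.9827 4.4870 0.0000 0.0000 0.0000
102.8775 88.0267 66.8931 36.8184 8.8109 0.0000 0.0000 0.0000 0.0000
108.5544 96.1054 78.3895 53.1786 17.3018 0.0000 0.0000 0.0000 0.0000 0.0000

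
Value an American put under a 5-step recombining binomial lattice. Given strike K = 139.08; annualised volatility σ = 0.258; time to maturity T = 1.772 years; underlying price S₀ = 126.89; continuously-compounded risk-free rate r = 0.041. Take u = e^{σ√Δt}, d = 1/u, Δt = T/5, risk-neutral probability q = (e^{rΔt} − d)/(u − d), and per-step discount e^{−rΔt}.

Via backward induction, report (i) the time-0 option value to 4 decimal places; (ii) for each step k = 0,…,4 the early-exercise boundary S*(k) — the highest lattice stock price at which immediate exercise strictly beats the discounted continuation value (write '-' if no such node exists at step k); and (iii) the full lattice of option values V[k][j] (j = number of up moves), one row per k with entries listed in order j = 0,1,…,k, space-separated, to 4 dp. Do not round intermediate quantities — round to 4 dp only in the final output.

Δt=0.35440, u=1.16601, d=0.85762, q=0.50914, disc=e^(-rΔt)=0.98557
k=5 terminal: V=max(K-S,0) → 80.2081 59.0384 30.2563 0.0000 0.0000 0.0000
k=4: j=0 S=68.6455 intr=70.4345 cont=68.4282 V=70.4345[EX]; j=1 S=93.3297 intr=45.7503 cont=43.7441 V=45.7503[EX]; j=2 S=126.8900 intr=12.1900 cont=14.6374 V=14.6374[hold]; j=3 S=172.5183 intr=0.0000 cont=0.0000 V=0.0000[hold]; j=4 S=234.5540 intr=0.0000 cont=0.0000 V=0.0000[hold]  S*(4)=93.3297
k=3: j=0 S=80.0416 intr=59.0384 cont=57.0321 V=59.0384[EX]; j=1 S=108.8237 intr=30.2563 cont=29.4781 V=30.2563[EX]; j=2 S=147.9555 intr=0.0000 cont=7.0813 V=7.0813[hold]; j=3 S=201.1588 intr=0.0000 cont=0.0000 V=0.0000[hold]  S*(3)=108.8237
k=2: j=0 S=93.3297 intr=45.7503 cont=43.7441 V=45.7503[EX]; j=1 S=126.8900 intr=12.1900 cont=18.1908 V=18.1908[hold]; j=2 S=172.5183 intr=0.0000 cont=3.4258 V=3.4258[hold]  S*(2)=93.3297
k=1: j=0 S=108.8237 intr=30.2563 cont=31.2612 V=31.2612[hold]; j=1 S=147.9555 intr=0.0000 cont=10.5194 V=10.5194[hold]  S*(1)=-
k=0: j=0 S=126.8900 intr=12.1900 cont=20.4021 V=20.4021[hold]  S*(0)=-

price = 20.4021
boundary = - - 93.3297 108.8237 93.3297
tree:
20.4021
31.2612 10.5194
45.7503 18.1908 3.4258
59.0384 30.2563 7.0813 0.0000
70.4345 45.7503 14.6374 0.0000 0.0000
80.2081 59.0384 30.2563 0.0000 0.0000 0.0000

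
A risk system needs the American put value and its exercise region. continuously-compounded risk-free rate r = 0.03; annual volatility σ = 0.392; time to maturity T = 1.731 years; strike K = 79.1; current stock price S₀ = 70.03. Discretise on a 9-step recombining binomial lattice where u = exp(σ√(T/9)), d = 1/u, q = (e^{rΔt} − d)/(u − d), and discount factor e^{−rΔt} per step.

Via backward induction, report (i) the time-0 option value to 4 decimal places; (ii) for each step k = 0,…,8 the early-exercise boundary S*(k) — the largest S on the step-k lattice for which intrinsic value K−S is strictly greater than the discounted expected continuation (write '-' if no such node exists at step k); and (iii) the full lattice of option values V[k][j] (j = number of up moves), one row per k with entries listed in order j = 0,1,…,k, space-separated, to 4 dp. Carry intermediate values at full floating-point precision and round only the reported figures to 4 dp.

params: Δt=0.19233 u=1.18758 d=0.84205 q=0.47387 e^(-rΔt)=0.99425
t_9 payoffs: 64.1951 58.0790 49.4533 37.2882 20.1312 0.0000 0.0000 0.0000 0.0000 0.0000
t_8: node(8,0) S=17.7007 payoff=61.3993 vs cont=60.9442 → 61.3993 [stop]  node(8,1) S=24.9640 payoff=54.1360 vs cont=53.6809 → 54.1360 [stop]  node(8,2) S=35.2077 payoff=43.8923 vs cont=43.4372 → 43.8923 [stop]  node(8,3) S=49.6548 payoff=29.4452 vs cont=28.9902 → 29.4452 [stop]  node(8,4) S=70.0300 payoff=9.0700 vs cont=10.5306 → 10.5306 [wait]  node(8,5) S=98.7660 payoff=0.0000 vs cont=0.0000 → 0.0000 [wait]  node(8,6) S=139.2935 payoff=0.0000 vs cont=0.0000 → 0.0000 [wait]  node(8,7) S=196.4509 payoff=0.0000 vs cont=0.0000 → 0.0000 [wait]  node(8,8) S=277.0623 payoff=0.0000 vs cont=0.0000 → 0.0000 [wait]  ⇒ S*(8)=49.6548
t_7: node(7,0) S=21.0210 payoff=58.0790 vs cont=57.6240 → 58.0790 [stop]  node(7,1) S=29.6467 payoff=49.4533 vs cont=48.9982 → 49.4533 [stop]  node(7,2) S=41.8118 payoff=37.2882 vs cont=36.8331 → 37.2882 [stop]  node(7,3) S=58.9688 payoff=20.1312 vs cont=20.3642 → 20.3642 [wait]  node(7,4) S=83.1660 payoff=0.0000 vs cont=5.5085 → 5.5085 [wait]  node(7,5) S=117.2922 payoff=0.0000 vs cont=0.0000 → 0.0000 [wait]  node(7,6) S=165.4217 payoff=0.0000 vs cont=0.0000 → 0.0000 [wait]  node(7,7) S=233.3006 payoff=0.0000 vs cont=0.0000 → 0.0000 [wait]  ⇒ S*(7)=41.8118
t_6: node(6,0) S=24.9640 payoff=54.1360 vs cont=53.6809 → 54.1360 [stop]  node(6,1) S=35.2077 payoff=43.8923 vs cont=43.4372 → 43.8923 [stop]  node(6,2) S=49.6548 payoff=29.4452 vs cont=29.1000 → 29.4452 [stop]  node(6,3) S=70.0300 payoff=9.0700 vs cont=13.2478 → 13.2478 [wait]  node(6,4) S=98.7660 payoff=0.0000 vs cont=2.8815 → 2.8815 [wait]  node(6,5) S=139.2935 payoff=0.0000 vs cont=0.0000 → 0.0000 [wait]  node(6,6) S=196.4509 payoff=0.0000 vs cont=0.0000 → 0.0000 [wait]  ⇒ S*(6)=49.6548
t_5: node(5,0) S=29.6467 payoff=49.4533 vs cont=48.9982 → 49.4533 [stop]  node(5,1) S=41.8118 payoff=37.2882 vs cont=36.8331 → 37.2882 [stop]  node(5,2) S=58.9688 payoff=20.1312 vs cont=21.6445 → 21.6445 [wait]  node(5,3) S=83.1660 payoff=0.0000 vs cont=8.2875 → 8.2875 [wait]  node(5,4) S=117.2922 payoff=0.0000 vs cont=1.5073 → 1.5073 [wait]  node(5,5) S=165.4217 payoff=0.0000 vs cont=0.0000 → 0.0000 [wait]  ⇒ S*(5)=41.8118
t_4: node(4,0) S=35.2077 payoff=43.8923 vs cont=43.4372 → 43.8923 [stop]  node(4,1) S=49.6548 payoff=29.4452 vs cont=29.7031 → 29.7031 [wait]  node(4,2) S=70.0300 payoff=9.0700 vs cont=15.2269 → 15.2269 [wait]  node(4,3) S=98.7660 payoff=0.0000 vs cont=5.0454 → 5.0454 [wait]  node(4,4) S=139.2935 payoff=0.0000 vs cont=0.7885 → 0.7885 [wait]  ⇒ S*(4)=35.2077
t_3: node(3,0) S=41.8118 payoff=37.2882 vs cont=36.9546 → 37.2882 [stop]  node(3,1) S=58.9688 payoff=20.1312 vs cont=22.7118 → 22.7118 [wait]  node(3,2) S=83.1660 payoff=0.0000 vs cont=10.3423 → 10.3423 [wait]  node(3,3) S=117.2922 payoff=0.0000 vs cont=3.0107 → 3.0107 [wait]  ⇒ S*(3)=41.8118
t_2: node(2,0) S=49.6548 payoff=29.4452 vs cont=30.2060 → 30.2060 [wait]  node(2,1) S=70.0300 payoff=9.0700 vs cont=16.7532 → 16.7532 [wait]  node(2,2) S=98.7660 payoff=0.0000 vs cont=6.8285 → 6.8285 [wait]  ⇒ S*(2)=-
t_1: node(1,0) S=58.9688 payoff=20.1312 vs cont=23.6940 → 23.6940 [wait]  node(1,1) S=83.1660 payoff=0.0000 vs cont=11.9808 → 11.9808 [wait]  ⇒ S*(1)=-
t_0: node(0,0) S=70.0300 payoff=9.0700 vs cont=18.0390 → 18.0390 [wait]  ⇒ S*(0)=-

price = 18.0390
boundary = - - - 41.8118 35.2077 41.8118 49.6548 41.8118 49.6548
tree:
18.0390
23.6940 11.9808
30.2060 16.7532 6.8285
37.2882 22.7118 10.3423 3.0107
43.8923 29.7031 15.2269 5.0454 0.7885
49.4533 37.2882 21.6445 8.2875 1.5073 0.0000
54.1360 43.8923 29.4452 13.2478 2.8815 0.0000 0.0000
58.0790 49.4533 37.2882 20.3642 5.5085 0.0000 0.0000 0.0000
61.3993 54.1360 43.8923 29.4452 10.5306 0.0000 0.0000 0.0000 0.0000
64.1951 58.0790 49.4533 37.2882 20.1312 0.0000 0.0000 0.0000 0.0000 0.0000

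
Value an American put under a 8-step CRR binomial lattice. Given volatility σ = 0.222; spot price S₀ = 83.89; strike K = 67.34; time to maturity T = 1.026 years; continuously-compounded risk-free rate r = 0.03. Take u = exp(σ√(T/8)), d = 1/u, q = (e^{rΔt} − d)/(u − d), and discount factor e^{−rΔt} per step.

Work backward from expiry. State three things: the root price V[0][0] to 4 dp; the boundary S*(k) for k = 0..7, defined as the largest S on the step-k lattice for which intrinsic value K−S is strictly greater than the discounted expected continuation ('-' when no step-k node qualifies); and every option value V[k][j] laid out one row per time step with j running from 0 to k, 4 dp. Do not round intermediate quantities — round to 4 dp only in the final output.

price = 1.1843
boundary = - - - - - - 52.0649 56.3732
tree:
1.1843
1.9568 0.4341
3.1630 0.7863 0.0913
4.9771 1.4044 0.1849 0.0000
7.5737 2.4634 0.3745 0.0000 0.0000
11.0479 4.2173 0.7586 0.0000 0.0000 0.0000
15.2751 6.9781 1.5363 0.0000 0.0000 0.0000 0.0000
19.2542 10.9668 3.1116 0.0000 0.0000 0.0000 0.0000 0.0000
22.9291 15.2751 6.3021 0.0000 0.0000 0.0000 0.0000 0.0000 0.0000

Δt=0.12825  u=1.08275  d=0.92358  q=0.50435  discount=0.99616
step 8 (expiry): payoffs max(K−S,0) = 22.9291 15.2751 6.3021 0.0000 0.0000 0.0000 0.0000 0.0000 0.0000
step 7: (k=7,j=0): S=48.0858, (K−S)⁺=19.2542, hold=18.9956 ⇒ V=19.2542 exercise | (k=7,j=1): S=56.3732, (K−S)⁺=10.9668, hold=10.7082 ⇒ V=10.9668 exercise | (k=7,j=2): S=66.0887, (K−S)⁺=1.2513, hold=3.1116 ⇒ V=3.1116 continue | (k=7,j=3): S=77.4788, (K−S)⁺=0.0000, hold=0.0000 ⇒ V=0.0000 continue | (k=7,j=4): S=90.8318, (K−S)⁺=0.0000, hold=0.0000 ⇒ V=0.0000 continue | (k=7,j=5): S=106.4861, (K−S)⁺=0.0000, hold=0.0000 ⇒ V=0.0000 continue | (k=7,j=6): S=124.8384, (K−S)⁺=0.0000, hold=0.0000 ⇒ V=0.0000 continue | (k=7,j=7): S=146.3535, (K−S)⁺=0.0000, hold=0.0000 ⇒ V=0.0000 continue  boundary S*=56.3732
step 6: (k=6,j=0): S=52.0649, (K−S)⁺=15.2751, hold=15.0165 ⇒ V=15.2751 exercise | (k=6,j=1): S=61.0379, (K−S)⁺=6.3021, hold=6.9781 ⇒ V=6.9781 continue | (k=6,j=2): S=71.5575, (K−S)⁺=0.0000, hold=1.5363 ⇒ V=1.5363 continue | (k=6,j=3): S=83.8900, (K−S)⁺=0.0000, hold=0.0000 ⇒ V=0.0000 continue | (k=6,j=4): S=98.3480, (K−S)⁺=0.0000, hold=0.0000 ⇒ V=0.0000 continue | (k=6,j=5): S=115.2977, (K−S)⁺=0.0000, hold=0.0000 ⇒ V=0.0000 continue | (k=6,j=6): S=135.1685, (K−S)⁺=0.0000, hold=0.0000 ⇒ V=0.0000 continue  boundary S*=52.0649
step 5: (k=5,j=0): S=56.3732, (K−S)⁺=10.9668, hold=11.0479 ⇒ V=11.0479 continue | (k=5,j=1): S=66.0887, (K−S)⁺=1.2513, hold=4.2173 ⇒ V=4.2173 continue | (k=5,j=2): S=77.4788, (K−S)⁺=0.0000, hold=0.7586 ⇒ V=0.7586 continue | (k=5,j=3): S=90.8318, (K−S)⁺=0.0000, hold=0.0000 ⇒ V=0.0000 continue | (k=5,j=4): S=106.4861, (K−S)⁺=0.0000, hold=0.0000 ⇒ V=0.0000 continue | (k=5,j=5): S=124.8384, (K−S)⁺=0.0000, hold=0.0000 ⇒ V=0.0000 continue  boundary S*=-
step 4: (k=4,j=0): S=61.0379, (K−S)⁺=6.3021, hold=7.5737 ⇒ V=7.5737 continue | (k=4,j=1): S=71.5575, (K−S)⁺=0.0000, hold=2.4634 ⇒ V=2.4634 continue | (k=4,j=2): S=83.8900, (K−S)⁺=0.0000, hold=0.3745 ⇒ V=0.3745 continue | (k=4,j=3): S=98.3480, (K−S)⁺=0.0000, hold=0.0000 ⇒ V=0.0000 continue | (k=4,j=4): S=115.2977, (K−S)⁺=0.0000, hold=0.0000 ⇒ V=0.0000 continue  boundary S*=-
step 3: (k=3,j=0): S=66.0887, (K−S)⁺=1.2513, hold=4.9771 ⇒ V=4.9771 continue | (k=3,j=1): S=77.4788, (K−S)⁺=0.0000, hold=1.4044 ⇒ V=1.4044 continue | (k=3,j=2): S=90.8318, (K−S)⁺=0.0000, hold=0.1849 ⇒ V=0.1849 continue | (k=3,j=3): S=106.4861, (K−S)⁺=0.0000, hold=0.0000 ⇒ V=0.0000 continue  boundary S*=-
step 2: (k=2,j=0): S=71.5575, (K−S)⁺=0.0000, hold=3.1630 ⇒ V=3.1630 continue | (k=2,j=1): S=83.8900, (K−S)⁺=0.0000, hold=0.7863 ⇒ V=0.7863 continue | (k=2,j=2): S=98.3480, (K−S)⁺=0.0000, hold=0.0913 ⇒ V=0.0913 continue  boundary S*=-
step 1: (k=1,j=0): S=77.4788, (K−S)⁺=0.0000, hold=1.9568 ⇒ V=1.9568 continue | (k=1,j=1): S=90.8318, (K−S)⁺=0.0000, hold=0.4341 ⇒ V=0.4341 continue  boundary S*=-
step 0: (k=0,j=0): S=83.8900, (K−S)⁺=0.0000, hold=1.1843 ⇒ V=1.1843 continue  boundary S*=-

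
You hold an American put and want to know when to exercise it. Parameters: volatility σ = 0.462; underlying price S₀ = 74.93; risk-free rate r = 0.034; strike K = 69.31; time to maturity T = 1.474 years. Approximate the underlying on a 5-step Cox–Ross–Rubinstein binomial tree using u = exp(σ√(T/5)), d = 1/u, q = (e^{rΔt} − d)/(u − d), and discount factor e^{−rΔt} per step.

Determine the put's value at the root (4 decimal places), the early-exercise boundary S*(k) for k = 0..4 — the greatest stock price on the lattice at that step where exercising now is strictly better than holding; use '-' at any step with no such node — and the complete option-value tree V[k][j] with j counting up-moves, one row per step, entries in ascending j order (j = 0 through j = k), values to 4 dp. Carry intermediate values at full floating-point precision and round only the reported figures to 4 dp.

price = 12.4075
boundary = - - - 35.3048 45.3706
tree:
12.4075
18.0192 6.0259
25.3004 9.7815 1.7050
34.0052 15.5348 3.1744 0.0000
41.8378 23.9394 5.9102 0.0000 0.0000
47.9327 34.0052 11.0038 0.0000 0.0000 0.0000

Δt=0.29480, u=1.28511, d=0.77814, q=0.45749, disc=e^(-rΔt)=0.99003
k=5 terminal: V=max(K-S,0) → 47.9327 34.0052 11.0038 0.0000 0.0000 0.0000
k=4: j=0 S=27.4722 intr=41.8378 cont=41.1466 V=41.8378[EX]; j=1 S=45.3706 intr=23.9394 cont=23.2482 V=23.9394[EX]; j=2 S=74.9300 intr=0.0000 cont=5.9102 V=5.9102[hold]; j=3 S=123.7477 intr=0.0000 cont=0.0000 V=0.0000[hold]; j=4 S=204.3706 intr=0.0000 cont=0.0000 V=0.0000[hold]  S*(4)=45.3706
k=3: j=0 S=35.3048 intr=34.0052 cont=33.3140 V=34.0052[EX]; j=1 S=58.3062 intr=11.0038 cont=15.5348 V=15.5348[hold]; j=2 S=96.2934 intr=0.0000 cont=3.1744 V=3.1744[hold]; j=3 S=159.0295 intr=0.0000 cont=0.0000 V=0.0000[hold]  S*(3)=35.3048
k=2: j=0 S=45.3706 intr=23.9394 cont=25.3004 V=25.3004[hold]; j=1 S=74.9300 intr=0.0000 cont=9.7815 V=9.7815[hold]; j=2 S=123.7477 intr=0.0000 cont=1.7050 V=1.7050[hold]  S*(2)=-
k=1: j=0 S=58.3062 intr=11.0038 cont=18.0192 V=18.0192[hold]; j=1 S=96.2934 intr=0.0000 cont=6.0259 V=6.0259[hold]  S*(1)=-
k=0: j=0 S=74.9300 intr=0.0000 cont=12.4075 V=12.4075[hold]  S*(0)=-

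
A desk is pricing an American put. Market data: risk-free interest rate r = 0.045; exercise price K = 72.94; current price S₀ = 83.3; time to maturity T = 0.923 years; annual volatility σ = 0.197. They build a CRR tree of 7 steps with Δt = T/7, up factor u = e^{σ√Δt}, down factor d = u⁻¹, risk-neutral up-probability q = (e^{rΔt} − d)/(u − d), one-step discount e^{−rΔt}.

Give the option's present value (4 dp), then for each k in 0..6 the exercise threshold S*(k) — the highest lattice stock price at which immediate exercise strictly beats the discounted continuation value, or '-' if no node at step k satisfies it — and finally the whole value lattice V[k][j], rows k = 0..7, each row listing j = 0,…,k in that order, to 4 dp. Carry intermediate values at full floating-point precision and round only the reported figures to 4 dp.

Δt=0.13186  u=1.07416  d=0.93096  q=0.52368  discount=0.99408
step 7 (expiry): payoffs max(K−S,0) = 22.4536 14.6883 5.7285 0.0000 0.0000 0.0000 0.0000 0.0000
step 6: (k=6,j=0): S=54.2303, (K−S)⁺=18.7097, hold=18.2782 ⇒ V=18.7097 exercise | (k=6,j=1): S=62.5714, (K−S)⁺=10.3686, hold=9.9370 ⇒ V=10.3686 exercise | (k=6,j=2): S=72.1956, (K−S)⁺=0.7444, hold=2.7124 ⇒ V=2.7124 continue | (k=6,j=3): S=83.3000, (K−S)⁺=0.0000, hold=0.0000 ⇒ V=0.0000 continue | (k=6,j=4): S=96.1124, (K−S)⁺=0.0000, hold=0.0000 ⇒ V=0.0000 continue | (k=6,j=5): S=110.8955, (K−S)⁺=0.0000, hold=0.0000 ⇒ V=0.0000 continue | (k=6,j=6): S=127.9524, (K−S)⁺=0.0000, hold=0.0000 ⇒ V=0.0000 continue  boundary S*=62.5714
step 5: (k=5,j=0): S=58.2517, (K−S)⁺=14.6883, hold=14.2567 ⇒ V=14.6883 exercise | (k=5,j=1): S=67.2115, (K−S)⁺=5.7285, hold=6.3215 ⇒ V=6.3215 continue | (k=5,j=2): S=77.5493, (K−S)⁺=0.0000, hold=1.2843 ⇒ V=1.2843 continue | (k=5,j=3): S=89.4772, (K−S)⁺=0.0000, hold=0.0000 ⇒ V=0.0000 continue | (k=5,j=4): S=103.2397, (K−S)⁺=0.0000, hold=0.0000 ⇒ V=0.0000 continue | (k=5,j=5): S=119.1190, (K−S)⁺=0.0000, hold=0.0000 ⇒ V=0.0000 continue  boundary S*=58.2517
step 4: (k=4,j=0): S=62.5714, (K−S)⁺=10.3686, hold=10.2458 ⇒ V=10.3686 exercise | (k=4,j=1): S=72.1956, (K−S)⁺=0.7444, hold=3.6618 ⇒ V=3.6618 continue | (k=4,j=2): S=83.3000, (K−S)⁺=0.0000, hold=0.6081 ⇒ V=0.6081 continue | (k=4,j=3): S=96.1124, (K−S)⁺=0.0000, hold=0.0000 ⇒ V=0.0000 continue | (k=4,j=4): S=110.8955, (K−S)⁺=0.0000, hold=0.0000 ⇒ V=0.0000 continue  boundary S*=62.5714
step 3: (k=3,j=0): S=67.2115, (K−S)⁺=5.7285, hold=6.8158 ⇒ V=6.8158 continue | (k=3,j=1): S=77.5493, (K−S)⁺=0.0000, hold=2.0505 ⇒ V=2.0505 continue | (k=3,j=2): S=89.4772, (K−S)⁺=0.0000, hold=0.2879 ⇒ V=0.2879 continue | (k=3,j=3): S=103.2397, (K−S)⁺=0.0000, hold=0.0000 ⇒ V=0.0000 continue  boundary S*=-
step 2: (k=2,j=0): S=72.1956, (K−S)⁺=0.7444, hold=4.2947 ⇒ V=4.2947 continue | (k=2,j=1): S=83.3000, (K−S)⁺=0.0000, hold=1.1208 ⇒ V=1.1208 continue | (k=2,j=2): S=96.1124, (K−S)⁺=0.0000, hold=0.1363 ⇒ V=0.1363 continue  boundary S*=-
step 1: (k=1,j=0): S=77.5493, (K−S)⁺=0.0000, hold=2.6170 ⇒ V=2.6170 continue | (k=1,j=1): S=89.4772, (K−S)⁺=0.0000, hold=0.6017 ⇒ V=0.6017 continue  boundary S*=-
step 0: (k=0,j=0): S=83.3000, (K−S)⁺=0.0000, hold=1.5524 ⇒ V=1.5524 continue  boundary S*=-

price = 1.5524
boundary = - - - - 62.5714 58.2517 62.5714
tree:
1.5524
2.6170 0.6017
4.2947 1.1208 0.1363
6.8158 2.0505 0.2879 0.0000
10.3686 3.6618 0.6081 0.0000 0.0000
14.6883 6.3215 1.2843 0.0000 0.0000 0.0000
18.7097 10.3686 2.7124 0.0000 0.0000 0.0000 0.0000
22.4536 14.6883 5.7285 0.0000 0.0000 0.0000 0.0000 0.0000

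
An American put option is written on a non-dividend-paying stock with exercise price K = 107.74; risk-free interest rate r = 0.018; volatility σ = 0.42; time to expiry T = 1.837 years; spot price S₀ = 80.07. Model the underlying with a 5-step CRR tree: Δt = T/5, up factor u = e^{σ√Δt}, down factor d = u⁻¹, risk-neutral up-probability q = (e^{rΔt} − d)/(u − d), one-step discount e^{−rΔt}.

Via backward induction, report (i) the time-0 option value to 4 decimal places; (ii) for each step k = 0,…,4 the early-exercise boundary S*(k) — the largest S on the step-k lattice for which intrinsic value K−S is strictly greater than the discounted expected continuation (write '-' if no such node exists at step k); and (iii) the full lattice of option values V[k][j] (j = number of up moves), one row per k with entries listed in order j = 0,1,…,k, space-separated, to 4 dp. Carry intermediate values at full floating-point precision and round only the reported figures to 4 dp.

price = 35.4447
boundary = - - 48.1224 62.0738 80.0700
tree:
35.4447
46.9849 21.8397
59.6176 32.2128 9.4627
70.4334 45.6662 16.2178 1.3324
78.8182 59.6176 27.6700 2.4367 0.0000
85.3186 70.4334 45.6662 4.4565 0.0000 0.0000

Δt=0.36740, u=1.28992, d=0.77524, q=0.44959, disc=e^(-rΔt)=0.99341
k=5 terminal: V=max(K-S,0) → 85.3186 70.4334 45.6662 4.4565 0.0000 0.0000
k=4: j=0 S=28.9218 intr=78.8182 cont=78.1081 V=78.8182[EX]; j=1 S=48.1224 intr=59.6176 cont=58.9075 V=59.6176[EX]; j=2 S=80.0700 intr=27.6700 cont=26.9598 V=27.6700[EX]; j=3 S=133.2271 intr=0.0000 cont=2.4367 V=2.4367[hold]; j=4 S=221.6742 intr=0.0000 cont=0.0000 V=0.0000[hold]  S*(4)=80.0700
k=3: j=0 S=37.3066 intr=70.4334 cont=69.7232 V=70.4334[EX]; j=1 S=62.0738 intr=45.6662 cont=44.9560 V=45.6662[EX]; j=2 S=103.2835 intr=4.4565 cont=16.2178 V=16.2178[hold]; j=3 S=171.8517 intr=0.0000 cont=1.3324 V=1.3324[hold]  S*(3)=62.0738
k=2: j=0 S=48.1224 intr=59.6176 cont=58.9075 V=59.6176[EX]; j=1 S=80.0700 intr=27.6700 cont=32.2128 V=32.2128[hold]; j=2 S=133.2271 intr=0.0000 cont=9.4627 V=9.4627[hold]  S*(2)=48.1224
k=1: j=0 S=62.0738 intr=45.6662 cont=46.9849 V=46.9849[hold]; j=1 S=103.2835 intr=4.4565 cont=21.8397 V=21.8397[hold]  S*(1)=-
k=0: j=0 S=80.0700 intr=27.6700 cont=35.4447 V=35.4447[hold]  S*(0)=-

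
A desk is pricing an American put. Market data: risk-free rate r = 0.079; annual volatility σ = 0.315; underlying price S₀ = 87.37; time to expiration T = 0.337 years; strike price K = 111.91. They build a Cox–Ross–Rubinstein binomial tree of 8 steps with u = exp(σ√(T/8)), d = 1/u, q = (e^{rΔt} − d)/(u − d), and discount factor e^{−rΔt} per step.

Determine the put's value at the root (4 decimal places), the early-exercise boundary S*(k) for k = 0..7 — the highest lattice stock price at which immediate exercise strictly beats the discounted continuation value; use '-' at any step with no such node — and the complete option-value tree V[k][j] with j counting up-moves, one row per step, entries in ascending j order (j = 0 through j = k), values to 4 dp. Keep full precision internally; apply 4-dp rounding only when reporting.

price = 24.5400
boundary = 87.3700 81.9001 87.3700 93.2052 87.3700 93.2052 99.4302 93.2052
tree:
24.5400
30.0099 18.8627
35.1374 24.5400 13.5228
39.9438 30.0099 18.7048 8.6247
44.4493 35.1374 24.5400 13.0095 4.4616
48.6728 39.9438 30.0099 18.7048 7.6140 1.4572
52.6318 44.4493 35.1374 24.5400 12.4798 2.9813 0.0000
56.3430 48.6728 39.9438 30.0099 18.7048 6.0997 0.0000 0.0000
59.8218 52.6318 44.4493 35.1374 24.5400 12.4798 0.0000 0.0000 0.0000

Δt=0.04213, u=1.06679, d=0.93739, q=0.50960, disc=e^(-rΔt)=0.99668
k=8 terminal: V=max(K-S,0) → 59.8218 52.6318 44.4493 35.1374 24.5400 12.4798 0.0000 0.0000 0.0000
k=7: j=0 S=55.5670 intr=56.3430 cont=55.9712 V=56.3430[EX]; j=1 S=63.2372 intr=48.6728 cont=48.3010 V=48.6728[EX]; j=2 S=71.9662 intr=39.9438 cont=39.5720 V=39.9438[EX]; j=3 S=81.9001 intr=30.0099 cont=29.6381 V=30.0099[EX]; j=4 S=93.2052 intr=18.7048 cont=18.3330 V=18.7048[EX]; j=5 S=106.0709 intr=5.8391 cont=6.0997 V=6.0997[hold]; j=6 S=120.7124 intr=0.0000 cont=0.0000 V=0.0000[hold]; j=7 S=137.3750 intr=0.0000 cont=0.0000 V=0.0000[hold]  S*(7)=93.2052
k=6: j=0 S=59.2782 intr=52.6318 cont=52.2600 V=52.6318[EX]; j=1 S=67.4607 intr=44.4493 cont=44.0775 V=44.4493[EX]; j=2 S=76.7726 intr=35.1374 cont=34.7656 V=35.1374[EX]; j=3 S=87.3700 intr=24.5400 cont=24.1682 V=24.5400[EX]; j=4 S=99.4302 intr=12.4798 cont=12.2404 V=12.4798[EX]; j=5 S=113.1551 intr=0.0000 cont=2.9813 V=2.9813[hold]; j=6 S=128.7745 intr=0.0000 cont=0.0000 V=0.0000[hold]  S*(6)=99.4302
k=5: j=0 S=63.2372 intr=48.6728 cont=48.3010 V=48.6728[EX]; j=1 S=71.9662 intr=39.9438 cont=39.5720 V=39.9438[EX]; j=2 S=81.9001 intr=30.0099 cont=29.6381 V=30.0099[EX]; j=3 S=93.2052 intr=18.7048 cont=18.3330 V=18.7048[EX]; j=4 S=106.0709 intr=5.8391 cont=7.6140 V=7.6140[hold]; j=5 S=120.7124 intr=0.0000 cont=1.4572 V=1.4572[hold]  S*(5)=93.2052
k=4: j=0 S=67.4607 intr=44.4493 cont=44.0775 V=44.4493[EX]; j=1 S=76.7726 intr=35.1374 cont=34.7656 V=35.1374[EX]; j=2 S=87.3700 intr=24.5400 cont=24.1682 V=24.5400[EX]; j=3 S=99.4302 intr=12.4798 cont=13.0095 V=13.0095[hold]; j=4 S=113.1551 intr=0.0000 cont=4.4616 V=4.4616[hold]  S*(4)=87.3700
k=3: j=0 S=71.9662 intr=39.9438 cont=39.5720 V=39.9438[EX]; j=1 S=81.9001 intr=30.0099 cont=29.6381 V=30.0099[EX]; j=2 S=93.2052 intr=18.7048 cont=18.6020 V=18.7048[EX]; j=3 S=106.0709 intr=5.8391 cont=8.6247 V=8.6247[hold]  S*(3)=93.2052
k=2: j=0 S=76.7726 intr=35.1374 cont=34.7656 V=35.1374[EX]; j=1 S=87.3700 intr=24.5400 cont=24.1682 V=24.5400[EX]; j=2 S=99.4302 intr=12.4798 cont=13.5228 V=13.5228[hold]  S*(2)=87.3700
k=1: j=0 S=81.9001 intr=30.0099 cont=29.6381 V=30.0099[EX]; j=1 S=93.2052 intr=18.7048 cont=18.8627 V=18.8627[hold]  S*(1)=81.9001
k=0: j=0 S=87.3700 intr=24.5400 cont=24.2484 V=24.5400[EX]  S*(0)=87.3700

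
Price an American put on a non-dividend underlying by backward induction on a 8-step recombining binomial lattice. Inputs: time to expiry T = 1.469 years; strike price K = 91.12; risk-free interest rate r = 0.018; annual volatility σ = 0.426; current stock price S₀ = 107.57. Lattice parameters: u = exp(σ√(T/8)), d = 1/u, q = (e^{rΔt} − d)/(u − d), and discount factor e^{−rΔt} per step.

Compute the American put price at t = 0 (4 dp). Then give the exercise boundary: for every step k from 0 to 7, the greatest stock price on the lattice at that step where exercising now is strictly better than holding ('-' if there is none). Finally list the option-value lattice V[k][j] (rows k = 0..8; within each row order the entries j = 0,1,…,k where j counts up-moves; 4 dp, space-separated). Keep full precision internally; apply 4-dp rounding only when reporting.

price = 12.5914
boundary = - - - - - 43.1812 51.8291 62.2090
tree:
12.5914
17.5520 6.9396
23.7956 10.4506 2.9252
31.2351 15.3546 4.8492 0.7192
39.5068 21.8841 7.9065 1.3451 0.0000
47.9388 30.0292 12.6129 2.5154 0.0000 0.0000
55.1438 39.2909 19.5236 4.7042 0.0000 0.0000 0.0000
61.1466 47.9388 28.9110 8.7974 0.0000 0.0000 0.0000 0.0000
66.1478 55.1438 39.2909 16.4523 0.0000 0.0000 0.0000 0.0000 0.0000

Δt=0.18363  u=1.20027  d=0.83315  q=0.46351  discount=0.99670
step 8 (expiry): payoffs max(K−S,0) = 66.1478 55.1438 39.2909 16.4523 0.0000 0.0000 0.0000 0.0000 0.0000
step 7: (k=7,j=0): S=29.9734, (K−S)⁺=61.1466, hold=60.8459 ⇒ V=61.1466 exercise | (k=7,j=1): S=43.1812, (K−S)⁺=47.9388, hold=47.6381 ⇒ V=47.9388 exercise | (k=7,j=2): S=62.2090, (K−S)⁺=28.9110, hold=28.6103 ⇒ V=28.9110 exercise | (k=7,j=3): S=89.6214, (K−S)⁺=1.4986, hold=8.7974 ⇒ V=8.7974 continue | (k=7,j=4): S=129.1131, (K−S)⁺=0.0000, hold=0.0000 ⇒ V=0.0000 continue | (k=7,j=5): S=186.0069, (K−S)⁺=0.0000, hold=0.0000 ⇒ V=0.0000 continue | (k=7,j=6): S=267.9709, (K−S)⁺=0.0000, hold=0.0000 ⇒ V=0.0000 continue | (k=7,j=7): S=386.0524, (K−S)⁺=0.0000, hold=0.0000 ⇒ V=0.0000 continue  boundary S*=62.2090
step 6: (k=6,j=0): S=35.9762, (K−S)⁺=55.1438, hold=54.8431 ⇒ V=55.1438 exercise | (k=6,j=1): S=51.8291, (K−S)⁺=39.2909, hold=38.9902 ⇒ V=39.2909 exercise | (k=6,j=2): S=74.6677, (K−S)⁺=16.4523, hold=19.5236 ⇒ V=19.5236 continue | (k=6,j=3): S=107.5700, (K−S)⁺=0.0000, hold=4.7042 ⇒ V=4.7042 continue | (k=6,j=4): S=154.9708, (K−S)⁺=0.0000, hold=0.0000 ⇒ V=0.0000 continue | (k=6,j=5): S=223.2587, (K−S)⁺=0.0000, hold=0.0000 ⇒ V=0.0000 continue | (k=6,j=6): S=321.6377, (K−S)⁺=0.0000, hold=0.0000 ⇒ V=0.0000 continue  boundary S*=51.8291
step 5: (k=5,j=0): S=43.1812, (K−S)⁺=47.9388, hold=47.6381 ⇒ V=47.9388 exercise | (k=5,j=1): S=62.2090, (K−S)⁺=28.9110, hold=30.0292 ⇒ V=30.0292 continue | (k=5,j=2): S=89.6214, (K−S)⁺=1.4986, hold=12.6129 ⇒ V=12.6129 continue | (k=5,j=3): S=129.1131, (K−S)⁺=0.0000, hold=2.5154 ⇒ V=2.5154 continue | (k=5,j=4): S=186.0069, (K−S)⁺=0.0000, hold=0.0000 ⇒ V=0.0000 continue | (k=5,j=5): S=267.9709, (K−S)⁺=0.0000, hold=0.0000 ⇒ V=0.0000 continue  boundary S*=43.1812
step 4: (k=4,j=0): S=51.8291, (K−S)⁺=39.2909, hold=39.5068 ⇒ V=39.5068 continue | (k=4,j=1): S=74.6677, (K−S)⁺=16.4523, hold=21.8841 ⇒ V=21.8841 continue | (k=4,j=2): S=107.5700, (K−S)⁺=0.0000, hold=7.9065 ⇒ V=7.9065 continue | (k=4,j=3): S=154.9708, (K−S)⁺=0.0000, hold=1.3451 ⇒ V=1.3451 continue | (k=4,j=4): S=223.2587, (K−S)⁺=0.0000, hold=0.0000 ⇒ V=0.0000 continue  boundary S*=-
step 3: (k=3,j=0): S=62.2090, (K−S)⁺=28.9110, hold=31.2351 ⇒ V=31.2351 continue | (k=3,j=1): S=89.6214, (K−S)⁺=1.4986, hold=15.3546 ⇒ V=15.3546 continue | (k=3,j=2): S=129.1131, (K−S)⁺=0.0000, hold=4.8492 ⇒ V=4.8492 continue | (k=3,j=3): S=186.0069, (K−S)⁺=0.0000, hold=0.7192 ⇒ V=0.7192 continue  boundary S*=-
step 2: (k=2,j=0): S=74.6677, (K−S)⁺=16.4523, hold=23.7956 ⇒ V=23.7956 continue | (k=2,j=1): S=107.5700, (K−S)⁺=0.0000, hold=10.4506 ⇒ V=10.4506 continue | (k=2,j=2): S=154.9708, (K−S)⁺=0.0000, hold=2.9252 ⇒ V=2.9252 continue  boundary S*=-
step 1: (k=1,j=0): S=89.6214, (K−S)⁺=1.4986, hold=17.5520 ⇒ V=17.5520 continue | (k=1,j=1): S=129.1131, (K−S)⁺=0.0000, hold=6.9396 ⇒ V=6.9396 continue  boundary S*=-
step 0: (k=0,j=0): S=107.5700, (K−S)⁺=0.0000, hold=12.5914 ⇒ V=12.5914 continue  boundary S*=-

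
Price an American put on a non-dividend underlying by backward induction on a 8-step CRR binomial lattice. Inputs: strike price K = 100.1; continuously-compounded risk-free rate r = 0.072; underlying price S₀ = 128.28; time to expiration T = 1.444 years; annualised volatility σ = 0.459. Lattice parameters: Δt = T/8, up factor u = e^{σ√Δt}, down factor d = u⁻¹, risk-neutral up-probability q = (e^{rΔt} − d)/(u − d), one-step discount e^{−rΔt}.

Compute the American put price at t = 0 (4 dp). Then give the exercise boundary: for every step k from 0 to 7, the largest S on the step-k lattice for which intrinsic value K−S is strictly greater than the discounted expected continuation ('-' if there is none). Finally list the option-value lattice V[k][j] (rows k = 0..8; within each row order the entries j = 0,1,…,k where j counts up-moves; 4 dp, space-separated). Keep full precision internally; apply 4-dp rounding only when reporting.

price = 10.2574
boundary = - - - - 58.8026 48.3844 58.8026 71.4639
tree:
10.2574
15.1944 5.2860
21.9144 8.4611 2.0535
30.6343 13.2365 3.6132 0.4509
41.2974 20.1261 6.2699 0.8866 0.0000
51.7156 29.5161 10.6876 1.7432 0.0000 0.0000
60.2879 41.2974 17.7889 3.4273 0.0000 0.0000 0.0000
67.3415 51.7156 28.6361 6.7384 0.0000 0.0000 0.0000 0.0000
73.1454 60.2879 41.2974 13.2484 0.0000 0.0000 0.0000 0.0000 0.0000

params: Δt=0.18050 u=1.21532 d=0.82283 q=0.48473 e^(-rΔt)=0.98709
t_8 payoffs: 73.1454 60.2879 41.2974 13.2484 0.0000 0.0000 0.0000 0.0000 0.0000
t_7: node(7,0) S=32.7585 payoff=67.3415 vs cont=66.0490 → 67.3415 [stop]  node(7,1) S=48.3844 payoff=51.7156 vs cont=50.4231 → 51.7156 [stop]  node(7,2) S=71.4639 payoff=28.6361 vs cont=27.3436 → 28.6361 [stop]  node(7,3) S=105.5524 payoff=0.0000 vs cont=6.7384 → 6.7384 [wait]  node(7,4) S=155.9013 payoff=0.0000 vs cont=0.0000 → 0.0000 [wait]  node(7,5) S=230.2666 payoff=0.0000 vs cont=0.0000 → 0.0000 [wait]  node(7,6) S=340.1045 payoff=0.0000 vs cont=0.0000 → 0.0000 [wait]  node(7,7) S=502.3353 payoff=0.0000 vs cont=0.0000 → 0.0000 [wait]  ⇒ S*(7)=71.4639
t_6: node(6,0) S=39.8121 payoff=60.2879 vs cont=58.9954 → 60.2879 [stop]  node(6,1) S=58.8026 payoff=41.2974 vs cont=40.0050 → 41.2974 [stop]  node(6,2) S=86.8516 payoff=13.2484 vs cont=17.7889 → 17.7889 [wait]  node(6,3) S=128.2800 payoff=0.0000 vs cont=3.4273 → 3.4273 [wait]  node(6,4) S=189.4699 payoff=0.0000 vs cont=0.0000 → 0.0000 [wait]  node(6,5) S=279.8476 payoff=0.0000 vs cont=0.0000 → 0.0000 [wait]  node(6,6) S=413.3358 payoff=0.0000 vs cont=0.0000 → 0.0000 [wait]  ⇒ S*(6)=58.8026
t_5: node(5,0) S=48.3844 payoff=51.7156 vs cont=50.4231 → 51.7156 [stop]  node(5,1) S=71.4639 payoff=28.6361 vs cont=29.5161 → 29.5161 [wait]  node(5,2) S=105.5524 payoff=0.0000 vs cont=10.6876 → 10.6876 [wait]  node(5,3) S=155.9013 payoff=0.0000 vs cont=1.7432 → 1.7432 [wait]  node(5,4) S=230.2666 payoff=0.0000 vs cont=0.0000 → 0.0000 [wait]  node(5,5) S=340.1045 payoff=0.0000 vs cont=0.0000 → 0.0000 [wait]  ⇒ S*(5)=48.3844
t_4: node(4,0) S=58.8026 payoff=41.2974 vs cont=40.4260 → 41.2974 [stop]  node(4,1) S=86.8516 payoff=13.2484 vs cont=20.1261 → 20.1261 [wait]  node(4,2) S=128.2800 payoff=0.0000 vs cont=6.2699 → 6.2699 [wait]  node(4,3) S=189.4699 payoff=0.0000 vs cont=0.8866 → 0.8866 [wait]  node(4,4) S=279.8476 payoff=0.0000 vs cont=0.0000 → 0.0000 [wait]  ⇒ S*(4)=58.8026
t_3: node(3,0) S=71.4639 payoff=28.6361 vs cont=30.6343 → 30.6343 [wait]  node(3,1) S=105.5524 payoff=0.0000 vs cont=13.2365 → 13.2365 [wait]  node(3,2) S=155.9013 payoff=0.0000 vs cont=3.6132 → 3.6132 [wait]  node(3,3) S=230.2666 payoff=0.0000 vs cont=0.4509 → 0.4509 [wait]  ⇒ S*(3)=-
t_2: node(2,0) S=86.8516 payoff=13.2484 vs cont=21.9144 → 21.9144 [wait]  node(2,1) S=128.2800 payoff=0.0000 vs cont=8.4611 → 8.4611 [wait]  node(2,2) S=189.4699 payoff=0.0000 vs cont=2.0535 → 2.0535 [wait]  ⇒ S*(2)=-
t_1: node(1,0) S=105.5524 payoff=0.0000 vs cont=15.1944 → 15.1944 [wait]  node(1,1) S=155.9013 payoff=0.0000 vs cont=5.2860 → 5.2860 [wait]  ⇒ S*(1)=-
t_0: node(0,0) S=128.2800 payoff=0.0000 vs cont=10.2574 → 10.2574 [wait]  ⇒ S*(0)=-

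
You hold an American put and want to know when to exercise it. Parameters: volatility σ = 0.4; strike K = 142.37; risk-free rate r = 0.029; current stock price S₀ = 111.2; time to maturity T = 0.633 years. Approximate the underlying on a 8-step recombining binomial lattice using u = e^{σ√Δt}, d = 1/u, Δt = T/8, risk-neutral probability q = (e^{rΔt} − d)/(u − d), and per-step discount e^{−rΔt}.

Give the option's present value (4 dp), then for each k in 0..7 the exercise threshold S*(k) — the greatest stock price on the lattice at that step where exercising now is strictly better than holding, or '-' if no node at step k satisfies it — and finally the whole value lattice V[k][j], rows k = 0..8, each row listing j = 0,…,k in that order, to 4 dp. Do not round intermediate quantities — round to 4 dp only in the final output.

params: Δt=0.07913 u=1.11909 d=0.89358 q=0.48209 e^(-rΔt)=0.99771
t_8 payoffs: 97.1655 85.7575 71.4705 53.5780 31.1700 3.1071 0.0000 0.0000 0.0000
t_7: node(7,0) S=50.5880 payoff=91.7820 vs cont=91.4557 → 91.7820 [stop]  node(7,1) S=63.3546 payoff=79.0154 vs cont=78.6891 → 79.0154 [stop]  node(7,2) S=79.3430 payoff=63.0270 vs cont=62.7007 → 63.0270 [stop]  node(7,3) S=99.3664 payoff=43.0036 vs cont=42.6773 → 43.0036 [stop]  node(7,4) S=124.4429 payoff=17.9271 vs cont=17.6008 → 17.9271 [stop]  node(7,5) S=155.8479 payoff=0.0000 vs cont=1.6055 → 1.6055 [wait]  node(7,6) S=195.1783 payoff=0.0000 vs cont=0.0000 → 0.0000 [wait]  node(7,7) S=244.4344 payoff=0.0000 vs cont=0.0000 → 0.0000 [wait]  ⇒ S*(7)=124.4429
t_6: node(6,0) S=56.6125 payoff=85.7575 vs cont=85.4312 → 85.7575 [stop]  node(6,1) S=70.8995 payoff=71.4705 vs cont=71.1442 → 71.4705 [stop]  node(6,2) S=88.7920 payoff=53.5780 vs cont=53.2516 → 53.5780 [stop]  node(6,3) S=111.2000 payoff=31.1700 vs cont=30.8437 → 31.1700 [stop]  node(6,4) S=139.2629 payoff=3.1071 vs cont=10.0356 → 10.0356 [wait]  node(6,5) S=174.4079 payoff=0.0000 vs cont=0.8296 → 0.8296 [wait]  node(6,6) S=218.4223 payoff=0.0000 vs cont=0.0000 → 0.0000 [wait]  ⇒ S*(6)=111.2000
t_5: node(5,0) S=63.3546 payoff=79.0154 vs cont=78.6891 → 79.0154 [stop]  node(5,1) S=79.3430 payoff=63.0270 vs cont=62.7007 → 63.0270 [stop]  node(5,2) S=99.3664 payoff=43.0036 vs cont=42.6773 → 43.0036 [stop]  node(5,3) S=124.4429 payoff=17.9271 vs cont=20.9333 → 20.9333 [wait]  node(5,4) S=155.8479 payoff=0.0000 vs cont=5.5847 → 5.5847 [wait]  node(5,5) S=195.1783 payoff=0.0000 vs cont=0.4287 → 0.4287 [wait]  ⇒ S*(5)=99.3664
t_4: node(4,0) S=70.8995 payoff=71.4705 vs cont=71.1442 → 71.4705 [stop]  node(4,1) S=88.7920 payoff=53.5780 vs cont=53.2516 → 53.5780 [stop]  node(4,2) S=111.2000 payoff=31.1700 vs cont=32.2896 → 32.2896 [wait]  node(4,3) S=139.2629 payoff=3.1071 vs cont=13.5029 → 13.5029 [wait]  node(4,4) S=174.4079 payoff=0.0000 vs cont=3.0919 → 3.0919 [wait]  ⇒ S*(4)=88.7920
t_3: node(3,0) S=79.3430 payoff=63.0270 vs cont=62.7007 → 63.0270 [stop]  node(3,1) S=99.3664 payoff=43.0036 vs cont=43.2158 → 43.2158 [wait]  node(3,2) S=124.4429 payoff=17.9271 vs cont=23.1795 → 23.1795 [wait]  node(3,3) S=155.8479 payoff=0.0000 vs cont=8.4645 → 8.4645 [wait]  ⇒ S*(3)=79.3430
t_2: node(2,0) S=88.7920 payoff=53.5780 vs cont=53.3537 → 53.5780 [stop]  node(2,1) S=111.2000 payoff=31.1700 vs cont=33.4797 → 33.4797 [wait]  node(2,2) S=139.2629 payoff=3.1071 vs cont=16.0487 → 16.0487 [wait]  ⇒ S*(2)=88.7920
t_1: node(1,0) S=99.3664 payoff=43.0036 vs cont=43.7882 → 43.7882 [wait]  node(1,1) S=124.4429 payoff=17.9271 vs cont=25.0189 → 25.0189 [wait]  ⇒ S*(1)=-
t_0: node(0,0) S=111.2000 payoff=31.1700 vs cont=34.6602 → 34.6602 [wait]  ⇒ S*(0)=-

price = 34.6602
boundary = - - 88.7920 79.3430 88.7920 99.3664 111.2000 124.4429
tree:
34.6602
43.7882 25.0189
53.5780 33.4797 16.0487
63.0270 43.2158 23.1795 8.4645
71.4705 53.5780 32.2896 13.5029 3.0919
79.0154 63.0270 43.0036 20.9333 5.5847 0.4287
85.7575 71.4705 53.5780 31.1700 10.0356 0.8296 0.0000
91.7820 79.0154 63.0270 43.0036 17.9271 1.6055 0.0000 0.0000
97.1655 85.7575 71.4705 53.5780 31.1700 3.1071 0.0000 0.0000 0.0000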